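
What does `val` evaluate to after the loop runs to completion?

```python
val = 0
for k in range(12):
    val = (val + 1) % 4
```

Let's trace through this code step by step.

Initialize: val = 0
Entering loop: for k in range(12):
After iteration 1: k = 0, val = 1
After iteration 2: k = 1, val = 2
After iteration 3: k = 2, val = 3
After iteration 4: k = 3, val = 0
After iteration 5: k = 4, val = 1
After iteration 6: k = 5, val = 2
After iteration 7: k = 6, val = 3
After iteration 8: k = 7, val = 0
After iteration 9: k = 8, val = 1
After iteration 10: k = 9, val = 2
After iteration 11: k = 10, val = 3
After iteration 12: k = 11, val = 0
Loop ends.

Final answer: 0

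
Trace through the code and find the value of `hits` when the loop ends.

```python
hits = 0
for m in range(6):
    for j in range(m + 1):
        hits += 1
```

Let's trace through this code step by step.

Initialize: hits = 0
Entering loop: for m in range(6):
After iteration 1: m = 0, hits = 1, j = 0
After iteration 2: m = 1, hits = 3, j = 1
After iteration 3: m = 2, hits = 6, j = 2
After iteration 4: m = 3, hits = 10, j = 3
After iteration 5: m = 4, hits = 15, j = 4
After iteration 6: m = 5, hits = 21, j = 5
Loop ends.

Final answer: 21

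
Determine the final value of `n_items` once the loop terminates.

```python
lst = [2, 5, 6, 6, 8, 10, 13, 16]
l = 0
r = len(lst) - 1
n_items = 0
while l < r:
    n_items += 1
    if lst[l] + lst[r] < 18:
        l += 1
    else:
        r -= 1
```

Let's trace through this code step by step.

Initialize: lst = [2, 5, 6, 6, 8, 10, 13, 16]
Initialize: l = 0
Initialize: r = 7
Initialize: n_items = 0
Entering loop: while l < r:
After iteration 1: l = 0, r = 6, n_items = 1
After iteration 2: l = 1, r = 6, n_items = 2
After iteration 3: l = 1, r = 5, n_items = 3
After iteration 4: l = 2, r = 5, n_items = 4
After iteration 5: l = 3, r = 5, n_items = 5
After iteration 6: l = 4, r = 5, n_items = 6
After iteration 7: l = 4, r = 4, n_items = 7
Loop ends.

Final answer: 7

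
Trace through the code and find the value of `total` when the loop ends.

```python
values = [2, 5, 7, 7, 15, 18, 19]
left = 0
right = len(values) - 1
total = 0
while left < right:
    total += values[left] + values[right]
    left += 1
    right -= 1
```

Let's trace through this code step by step.

Initialize: values = [2, 5, 7, 7, 15, 18, 19]
Initialize: left = 0
Initialize: right = 6
Initialize: total = 0
Entering loop: while left < right:
After iteration 1: left = 1, right = 5, total = 21
After iteration 2: left = 2, right = 4, total = 44
After iteration 3: left = 3, right = 3, total = 66
Loop ends.

Final answer: 66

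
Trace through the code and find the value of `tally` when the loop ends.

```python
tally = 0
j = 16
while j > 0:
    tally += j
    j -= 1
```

Let's trace through this code step by step.

Initialize: tally = 0
Initialize: j = 16
Entering loop: while j > 0:
After iteration 1: tally = 16, j = 15
After iteration 2: tally = 31, j = 14
After iteration 3: tally = 45, j = 13
After iteration 4: tally = 58, j = 12
After iteration 5: tally = 70, j = 11
After iteration 6: tally = 81, j = 10
After iteration 7: tally = 91, j = 9
After iteration 8: tally = 100, j = 8
After iteration 9: tally = 108, j = 7
After iteration 10: tally = 115, j = 6
After iteration 11: tally = 121, j = 5
After iteration 12: tally = 126, j = 4
After iteration 13: tally = 130, j = 3
After iteration 14: tally = 133, j = 2
After iteration 15: tally = 135, j = 1
After iteration 16: tally = 136, j = 0
Loop ends.

Final answer: 136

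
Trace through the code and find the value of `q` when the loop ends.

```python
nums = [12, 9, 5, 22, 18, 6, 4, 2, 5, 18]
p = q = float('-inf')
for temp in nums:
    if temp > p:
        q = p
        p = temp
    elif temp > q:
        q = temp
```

Let's trace through this code step by step.

Initialize: nums = [12, 9, 5, 22, 18, 6, 4, 2, 5, 18]
Initialize: p = -inf
Initialize: q = -inf
Entering loop: for temp in nums:
After iteration 1: temp = 12, p = 12, q = -inf
After iteration 2: temp = 9, p = 12, q = 9
After iteration 3: temp = 5, p = 12, q = 9
After iteration 4: temp = 22, p = 22, q = 12
After iteration 5: temp = 18, p = 22, q = 18
After iteration 6: temp = 6, p = 22, q = 18
After iteration 7: temp = 4, p = 22, q = 18
After iteration 8: temp = 2, p = 22, q = 18
After iteration 9: temp = 5, p = 22, q = 18
After iteration 10: temp = 18, p = 22, q = 18
Loop ends.

Final answer: 18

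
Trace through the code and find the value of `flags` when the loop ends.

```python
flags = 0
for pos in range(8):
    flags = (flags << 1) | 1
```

Let's trace through this code step by step.

Initialize: flags = 0
Entering loop: for pos in range(8):
After iteration 1: pos = 0, flags = 1
After iteration 2: pos = 1, flags = 3
After iteration 3: pos = 2, flags = 7
After iteration 4: pos = 3, flags = 15
After iteration 5: pos = 4, flags = 31
After iteration 6: pos = 5, flags = 63
After iteration 7: pos = 6, flags = 127
After iteration 8: pos = 7, flags = 255
Loop ends.

Final answer: 255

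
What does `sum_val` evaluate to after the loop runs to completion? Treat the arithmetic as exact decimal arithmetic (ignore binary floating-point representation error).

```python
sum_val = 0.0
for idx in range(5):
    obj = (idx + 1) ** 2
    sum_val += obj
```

Let's trace through this code step by step.

Initialize: sum_val = 0.0
Entering loop: for idx in range(5):
After iteration 1: idx = 0, sum_val = 1.0, obj = 1
After iteration 2: idx = 1, sum_val = 5.0, obj = 4
After iteration 3: idx = 2, sum_val = 14.0, obj = 9
After iteration 4: idx = 3, sum_val = 30.0, obj = 16
After iteration 5: idx = 4, sum_val = 55.0, obj = 25
Loop ends.

Final answer: 55.0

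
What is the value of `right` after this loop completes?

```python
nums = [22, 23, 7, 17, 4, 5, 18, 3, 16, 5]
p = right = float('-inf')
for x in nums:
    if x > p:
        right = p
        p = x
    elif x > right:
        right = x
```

Let's trace through this code step by step.

Initialize: nums = [22, 23, 7, 17, 4, 5, 18, 3, 16, 5]
Initialize: p = -inf
Initialize: right = -inf
Entering loop: for x in nums:
After iteration 1: x = 22, p = 22, right = -inf
After iteration 2: x = 23, p = 23, right = 22
After iteration 3: x = 7, p = 23, right = 22
After iteration 4: x = 17, p = 23, right = 22
After iteration 5: x = 4, p = 23, right = 22
After iteration 6: x = 5, p = 23, right = 22
After iteration 7: x = 18, p = 23, right = 22
After iteration 8: x = 3, p = 23, right = 22
After iteration 9: x = 16, p = 23, right = 22
After iteration 10: x = 5, p = 23, right = 22
Loop ends.

Final answer: 22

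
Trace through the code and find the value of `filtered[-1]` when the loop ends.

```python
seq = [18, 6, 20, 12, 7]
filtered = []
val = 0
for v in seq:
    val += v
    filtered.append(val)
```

Let's trace through this code step by step.

Initialize: seq = [18, 6, 20, 12, 7]
Initialize: filtered = []
Initialize: val = 0
Entering loop: for v in seq:
After iteration 1: v = 18, filtered = [18], val = 18
After iteration 2: v = 6, filtered = [18, 24], val = 24
After iteration 3: v = 20, filtered = [18, 24, 44], val = 44
After iteration 4: v = 12, filtered = [18, 24, 44, 56], val = 56
After iteration 5: v = 7, filtered = [18, 24, 44, 56, 63], val = 63
Loop ends.
filtered[-1] = 63

Final answer: 63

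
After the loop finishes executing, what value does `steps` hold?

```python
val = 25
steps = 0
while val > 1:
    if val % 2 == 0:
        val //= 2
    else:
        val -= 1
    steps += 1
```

Let's trace through this code step by step.

Initialize: val = 25
Initialize: steps = 0
Entering loop: while val > 1:
After iteration 1: val = 24, steps = 1
After iteration 2: val = 12, steps = 2
After iteration 3: val = 6, steps = 3
After iteration 4: val = 3, steps = 4
After iteration 5: val = 2, steps = 5
After iteration 6: val = 1, steps = 6
Loop ends.

Final answer: 6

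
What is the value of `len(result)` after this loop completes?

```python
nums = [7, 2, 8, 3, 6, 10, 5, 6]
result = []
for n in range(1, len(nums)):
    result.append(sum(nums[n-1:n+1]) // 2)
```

Let's trace through this code step by step.

Initialize: nums = [7, 2, 8, 3, 6, 10, 5, 6]
Initialize: result = []
Entering loop: for n in range(1, len(nums)):
After iteration 1: n = 1, result = [4]
After iteration 2: n = 2, result = [4, 5]
After iteration 3: n = 3, result = [4, 5, 5]
After iteration 4: n = 4, result = [4, 5, 5, 4]
After iteration 5: n = 5, result = [4, 5, 5, 4, 8]
After iteration 6: n = 6, result = [4, 5, 5, 4, 8, 7]
After iteration 7: n = 7, result = [4, 5, 5, 4, 8, 7, 5]
Loop ends.
len(result) = 7

Final answer: 7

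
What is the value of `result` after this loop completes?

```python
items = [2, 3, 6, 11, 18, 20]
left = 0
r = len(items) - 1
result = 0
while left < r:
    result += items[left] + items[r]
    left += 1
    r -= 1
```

Let's trace through this code step by step.

Initialize: items = [2, 3, 6, 11, 18, 20]
Initialize: left = 0
Initialize: r = 5
Initialize: result = 0
Entering loop: while left < r:
After iteration 1: left = 1, r = 4, result = 22
After iteration 2: left = 2, r = 3, result = 43
After iteration 3: left = 3, r = 2, result = 60
Loop ends.

Final answer: 60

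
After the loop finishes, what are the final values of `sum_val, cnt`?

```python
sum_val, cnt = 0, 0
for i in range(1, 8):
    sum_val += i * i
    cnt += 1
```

Let's trace through this code step by step.

Initialize: sum_val = 0
Initialize: cnt = 0
Entering loop: for i in range(1, 8):
After iteration 1: i = 1, sum_val = 1, cnt = 1
After iteration 2: i = 2, sum_val = 5, cnt = 2
After iteration 3: i = 3, sum_val = 14, cnt = 3
After iteration 4: i = 4, sum_val = 30, cnt = 4
After iteration 5: i = 5, sum_val = 55, cnt = 5
After iteration 6: i = 6, sum_val = 91, cnt = 6
After iteration 7: i = 7, sum_val = 140, cnt = 7
Loop ends.

Final answer: 140, 7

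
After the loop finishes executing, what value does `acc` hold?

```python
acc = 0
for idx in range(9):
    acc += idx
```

Let's trace through this code step by step.

Initialize: acc = 0
Entering loop: for idx in range(9):
After iteration 1: idx = 0, acc = 0
After iteration 2: idx = 1, acc = 1
After iteration 3: idx = 2, acc = 3
After iteration 4: idx = 3, acc = 6
After iteration 5: idx = 4, acc = 10
After iteration 6: idx = 5, acc = 15
After iteration 7: idx = 6, acc = 21
After iteration 8: idx = 7, acc = 28
After iteration 9: idx = 8, acc = 36
Loop ends.

Final answer: 36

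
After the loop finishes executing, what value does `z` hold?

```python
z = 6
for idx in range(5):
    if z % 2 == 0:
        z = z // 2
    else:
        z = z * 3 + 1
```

Let's trace through this code step by step.

Initialize: z = 6
Entering loop: for idx in range(5):
After iteration 1: idx = 0, z = 3
After iteration 2: idx = 1, z = 10
After iteration 3: idx = 2, z = 5
After iteration 4: idx = 3, z = 16
After iteration 5: idx = 4, z = 8
Loop ends.

Final answer: 8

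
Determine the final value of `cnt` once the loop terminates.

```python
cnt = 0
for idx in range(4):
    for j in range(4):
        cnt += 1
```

Let's trace through this code step by step.

Initialize: cnt = 0
Entering loop: for idx in range(4):
After iteration 1: idx = 0, cnt = 4
After iteration 2: idx = 1, cnt = 8
After iteration 3: idx = 2, cnt = 12
After iteration 4: idx = 3, cnt = 16
Loop ends.

Final answer: 16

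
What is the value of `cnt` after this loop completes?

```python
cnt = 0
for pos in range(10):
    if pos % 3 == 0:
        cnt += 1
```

Let's trace through this code step by step.

Initialize: cnt = 0
Entering loop: for pos in range(10):
After iteration 1: pos = 0, cnt = 1
After iteration 2: pos = 1, cnt = 1
After iteration 3: pos = 2, cnt = 1
After iteration 4: pos = 3, cnt = 2
After iteration 5: pos = 4, cnt = 2
After iteration 6: pos = 5, cnt = 2
After iteration 7: pos = 6, cnt = 3
After iteration 8: pos = 7, cnt = 3
After iteration 9: pos = 8, cnt = 3
After iteration 10: pos = 9, cnt = 4
Loop ends.

Final answer: 4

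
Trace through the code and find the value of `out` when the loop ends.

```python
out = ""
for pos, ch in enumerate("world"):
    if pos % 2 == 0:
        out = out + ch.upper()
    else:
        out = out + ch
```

Let's trace through this code step by step.

Initialize: out = ''
Entering loop: for pos, ch in enumerate("world"):
After iteration 1: pos = 0, ch = 'w', out = 'W'
After iteration 2: pos = 1, ch = 'o', out = 'Wo'
After iteration 3: pos = 2, ch = 'r', out = 'WoR'
After iteration 4: pos = 3, ch = 'l', out = 'WoRl'
After iteration 5: pos = 4, ch = 'd', out = 'WoRlD'
Loop ends.

Final answer: 'WoRlD'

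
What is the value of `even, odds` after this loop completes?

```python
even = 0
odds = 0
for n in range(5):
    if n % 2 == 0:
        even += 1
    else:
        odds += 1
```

Let's trace through this code step by step.

Initialize: even = 0
Initialize: odds = 0
Entering loop: for n in range(5):
After iteration 1: n = 0, even = 1, odds = 0
After iteration 2: n = 1, even = 1, odds = 1
After iteration 3: n = 2, even = 2, odds = 1
After iteration 4: n = 3, even = 2, odds = 2
After iteration 5: n = 4, even = 3, odds = 2
Loop ends.

Final answer: 3, 2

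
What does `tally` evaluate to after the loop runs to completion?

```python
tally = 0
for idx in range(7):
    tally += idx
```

Let's trace through this code step by step.

Initialize: tally = 0
Entering loop: for idx in range(7):
After iteration 1: idx = 0, tally = 0
After iteration 2: idx = 1, tally = 1
After iteration 3: idx = 2, tally = 3
After iteration 4: idx = 3, tally = 6
After iteration 5: idx = 4, tally = 10
After iteration 6: idx = 5, tally = 15
After iteration 7: idx = 6, tally = 21
Loop ends.

Final answer: 21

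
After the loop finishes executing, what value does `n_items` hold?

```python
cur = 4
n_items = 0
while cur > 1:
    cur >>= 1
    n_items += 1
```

Let's trace through this code step by step.

Initialize: cur = 4
Initialize: n_items = 0
Entering loop: while cur > 1:
After iteration 1: cur = 2, n_items = 1
After iteration 2: cur = 1, n_items = 2
Loop ends.

Final answer: 2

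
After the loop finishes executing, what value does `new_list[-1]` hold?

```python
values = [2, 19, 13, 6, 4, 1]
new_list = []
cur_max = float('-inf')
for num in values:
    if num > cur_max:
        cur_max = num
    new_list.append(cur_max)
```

Let's trace through this code step by step.

Initialize: values = [2, 19, 13, 6, 4, 1]
Initialize: new_list = []
Initialize: cur_max = -inf
Entering loop: for num in values:
After iteration 1: num = 2, new_list = [2], cur_max = 2
After iteration 2: num = 19, new_list = [2, 19], cur_max = 19
After iteration 3: num = 13, new_list = [2, 19, 19], cur_max = 19
After iteration 4: num = 6, new_list = [2, 19, 19, 19], cur_max = 19
After iteration 5: num = 4, new_list = [2, 19, 19, 19, 19], cur_max = 19
After iteration 6: num = 1, new_list = [2, 19, 19, 19, 19, 19], cur_max = 19
Loop ends.
new_list[-1] = 19

Final answer: 19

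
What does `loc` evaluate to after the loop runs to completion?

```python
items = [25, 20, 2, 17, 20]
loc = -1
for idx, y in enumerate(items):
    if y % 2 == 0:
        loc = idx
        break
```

Let's trace through this code step by step.

Initialize: items = [25, 20, 2, 17, 20]
Initialize: loc = -1
Entering loop: for idx, y in enumerate(items):
After iteration 1: idx = 0, y = 25, loc = -1
After iteration 2: idx = 1, y = 20, loc = 1
Loop ends.

Final answer: 1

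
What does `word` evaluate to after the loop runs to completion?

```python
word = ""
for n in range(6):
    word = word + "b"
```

Let's trace through this code step by step.

Initialize: word = ''
Entering loop: for n in range(6):
After iteration 1: n = 0, word = 'b'
After iteration 2: n = 1, word = 'bb'
After iteration 3: n = 2, word = 'bbb'
After iteration 4: n = 3, word = 'bbbb'
After iteration 5: n = 4, word = 'bbbbb'
After iteration 6: n = 5, word = 'bbbbbb'
Loop ends.

Final answer: 'bbbbbb'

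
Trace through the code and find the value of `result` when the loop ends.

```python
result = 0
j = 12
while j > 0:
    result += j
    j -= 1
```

Let's trace through this code step by step.

Initialize: result = 0
Initialize: j = 12
Entering loop: while j > 0:
After iteration 1: result = 12, j = 11
After iteration 2: result = 23, j = 10
After iteration 3: result = 33, j = 9
After iteration 4: result = 42, j = 8
After iteration 5: result = 50, j = 7
After iteration 6: result = 57, j = 6
After iteration 7: result = 63, j = 5
After iteration 8: result = 68, j = 4
After iteration 9: result = 72, j = 3
After iteration 10: result = 75, j = 2
After iteration 11: result = 77, j = 1
After iteration 12: result = 78, j = 0
Loop ends.

Final answer: 78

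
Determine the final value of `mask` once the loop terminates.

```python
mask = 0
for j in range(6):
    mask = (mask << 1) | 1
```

Let's trace through this code step by step.

Initialize: mask = 0
Entering loop: for j in range(6):
After iteration 1: j = 0, mask = 1
After iteration 2: j = 1, mask = 3
After iteration 3: j = 2, mask = 7
After iteration 4: j = 3, mask = 15
After iteration 5: j = 4, mask = 31
After iteration 6: j = 5, mask = 63
Loop ends.

Final answer: 63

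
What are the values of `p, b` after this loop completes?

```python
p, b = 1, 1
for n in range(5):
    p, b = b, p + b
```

Let's trace through this code step by step.

Initialize: p = 1
Initialize: b = 1
Entering loop: for n in range(5):
After iteration 1: n = 0, p = 1, b = 2
After iteration 2: n = 1, p = 2, b = 3
After iteration 3: n = 2, p = 3, b = 5
After iteration 4: n = 3, p = 5, b = 8
After iteration 5: n = 4, p = 8, b = 13
Loop ends.

Final answer: 8, 13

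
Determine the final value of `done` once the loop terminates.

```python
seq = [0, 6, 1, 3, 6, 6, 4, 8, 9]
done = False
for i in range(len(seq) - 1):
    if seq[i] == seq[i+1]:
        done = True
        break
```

Let's trace through this code step by step.

Initialize: seq = [0, 6, 1, 3, 6, 6, 4, 8, 9]
Initialize: done = False
Entering loop: for i in range(len(seq) - 1):
After iteration 1: i = 0, done = False
After iteration 2: i = 1, done = False
After iteration 3: i = 2, done = False
After iteration 4: i = 3, done = False
After iteration 5: i = 4, done = True
Loop ends.

Final answer: True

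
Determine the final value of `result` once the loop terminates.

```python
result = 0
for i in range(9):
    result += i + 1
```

Let's trace through this code step by step.

Initialize: result = 0
Entering loop: for i in range(9):
After iteration 1: i = 0, result = 1
After iteration 2: i = 1, result = 3
After iteration 3: i = 2, result = 6
After iteration 4: i = 3, result = 10
After iteration 5: i = 4, result = 15
After iteration 6: i = 5, result = 21
After iteration 7: i = 6, result = 28
After iteration 8: i = 7, result = 36
After iteration 9: i = 8, result = 45
Loop ends.

Final answer: 45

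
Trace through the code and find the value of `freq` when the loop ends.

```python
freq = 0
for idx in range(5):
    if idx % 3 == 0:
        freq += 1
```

Let's trace through this code step by step.

Initialize: freq = 0
Entering loop: for idx in range(5):
After iteration 1: idx = 0, freq = 1
After iteration 2: idx = 1, freq = 1
After iteration 3: idx = 2, freq = 1
After iteration 4: idx = 3, freq = 2
After iteration 5: idx = 4, freq = 2
Loop ends.

Final answer: 2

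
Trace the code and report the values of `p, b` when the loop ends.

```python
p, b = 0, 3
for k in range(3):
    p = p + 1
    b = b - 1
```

Let's trace through this code step by step.

Initialize: p = 0
Initialize: b = 3
Entering loop: for k in range(3):
After iteration 1: k = 0, p = 1, b = 2
After iteration 2: k = 1, p = 2, b = 1
After iteration 3: k = 2, p = 3, b = 0
Loop ends.

Final answer: 3, 0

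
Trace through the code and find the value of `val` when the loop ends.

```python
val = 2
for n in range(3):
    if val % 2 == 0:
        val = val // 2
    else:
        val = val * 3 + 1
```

Let's trace through this code step by step.

Initialize: val = 2
Entering loop: for n in range(3):
After iteration 1: n = 0, val = 1
After iteration 2: n = 1, val = 4
After iteration 3: n = 2, val = 2
Loop ends.

Final answer: 2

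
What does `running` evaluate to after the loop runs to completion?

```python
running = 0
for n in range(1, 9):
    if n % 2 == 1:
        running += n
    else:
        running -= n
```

Let's trace through this code step by step.

Initialize: running = 0
Entering loop: for n in range(1, 9):
After iteration 1: n = 1, running = 1
After iteration 2: n = 2, running = -1
After iteration 3: n = 3, running = 2
After iteration 4: n = 4, running = -2
After iteration 5: n = 5, running = 3
After iteration 6: n = 6, running = -3
After iteration 7: n = 7, running = 4
After iteration 8: n = 8, running = -4
Loop ends.

Final answer: -4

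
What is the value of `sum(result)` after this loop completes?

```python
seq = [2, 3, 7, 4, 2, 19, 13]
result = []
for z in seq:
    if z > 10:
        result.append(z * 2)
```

Let's trace through this code step by step.

Initialize: seq = [2, 3, 7, 4, 2, 19, 13]
Initialize: result = []
Entering loop: for z in seq:
After iteration 1: z = 2, result = []
After iteration 2: z = 3, result = []
After iteration 3: z = 7, result = []
After iteration 4: z = 4, result = []
After iteration 5: z = 2, result = []
After iteration 6: z = 19, result = [38]
After iteration 7: z = 13, result = [38, 26]
Loop ends.
sum(result) = 64

Final answer: 64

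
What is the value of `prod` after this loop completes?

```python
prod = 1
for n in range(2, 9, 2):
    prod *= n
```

Let's trace through this code step by step.

Initialize: prod = 1
Entering loop: for n in range(2, 9, 2):
After iteration 1: n = 2, prod = 2
After iteration 2: n = 4, prod = 8
After iteration 3: n = 6, prod = 48
After iteration 4: n = 8, prod = 384
Loop ends.

Final answer: 384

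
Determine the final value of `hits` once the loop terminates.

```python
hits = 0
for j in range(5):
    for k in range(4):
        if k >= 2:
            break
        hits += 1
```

Let's trace through this code step by step.

Initialize: hits = 0
Entering loop: for j in range(5):
After iteration 1: j = 0, hits = 2
After iteration 2: j = 1, hits = 4
After iteration 3: j = 2, hits = 6
After iteration 4: j = 3, hits = 8
After iteration 5: j = 4, hits = 10
Loop ends.

Final answer: 10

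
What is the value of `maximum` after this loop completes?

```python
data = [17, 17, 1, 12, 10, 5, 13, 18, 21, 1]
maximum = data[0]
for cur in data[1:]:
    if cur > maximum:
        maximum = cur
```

Let's trace through this code step by step.

Initialize: data = [17, 17, 1, 12, 10, 5, 13, 18, 21, 1]
Initialize: maximum = 17
Entering loop: for cur in data[1:]:
After iteration 1: cur = 17, maximum = 17
After iteration 2: cur = 1, maximum = 17
After iteration 3: cur = 12, maximum = 17
After iteration 4: cur = 10, maximum = 17
After iteration 5: cur = 5, maximum = 17
After iteration 6: cur = 13, maximum = 17
After iteration 7: cur = 18, maximum = 18
After iteration 8: cur = 21, maximum = 21
After iteration 9: cur = 1, maximum = 21
Loop ends.

Final answer: 21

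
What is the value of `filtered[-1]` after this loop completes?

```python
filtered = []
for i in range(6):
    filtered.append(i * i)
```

Let's trace through this code step by step.

Initialize: filtered = []
Entering loop: for i in range(6):
After iteration 1: i = 0, filtered = [0]
After iteration 2: i = 1, filtered = [0, 1]
After iteration 3: i = 2, filtered = [0, 1, 4]
After iteration 4: i = 3, filtered = [0, 1, 4, 9]
After iteration 5: i = 4, filtered = [0, 1, 4, 9, 16]
After iteration 6: i = 5, filtered = [0, 1, 4, 9, 16, 25]
Loop ends.
filtered[-1] = 25

Final answer: 25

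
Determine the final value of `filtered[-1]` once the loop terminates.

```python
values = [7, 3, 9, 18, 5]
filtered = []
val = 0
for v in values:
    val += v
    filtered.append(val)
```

Let's trace through this code step by step.

Initialize: values = [7, 3, 9, 18, 5]
Initialize: filtered = []
Initialize: val = 0
Entering loop: for v in values:
After iteration 1: v = 7, filtered = [7], val = 7
After iteration 2: v = 3, filtered = [7, 10], val = 10
After iteration 3: v = 9, filtered = [7, 10, 19], val = 19
After iteration 4: v = 18, filtered = [7, 10, 19, 37], val = 37
After iteration 5: v = 5, filtered = [7, 10, 19, 37, 42], val = 42
Loop ends.
filtered[-1] = 42

Final answer: 42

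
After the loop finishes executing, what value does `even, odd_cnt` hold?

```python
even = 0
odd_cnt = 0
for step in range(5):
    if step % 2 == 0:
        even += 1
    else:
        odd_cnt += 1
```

Let's trace through this code step by step.

Initialize: even = 0
Initialize: odd_cnt = 0
Entering loop: for step in range(5):
After iteration 1: step = 0, even = 1, odd_cnt = 0
After iteration 2: step = 1, even = 1, odd_cnt = 1
After iteration 3: step = 2, even = 2, odd_cnt = 1
After iteration 4: step = 3, even = 2, odd_cnt = 2
After iteration 5: step = 4, even = 3, odd_cnt = 2
Loop ends.

Final answer: 3, 2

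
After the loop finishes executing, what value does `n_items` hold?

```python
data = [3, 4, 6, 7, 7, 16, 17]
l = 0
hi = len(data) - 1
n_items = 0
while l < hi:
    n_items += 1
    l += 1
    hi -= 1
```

Let's trace through this code step by step.

Initialize: data = [3, 4, 6, 7, 7, 16, 17]
Initialize: l = 0
Initialize: hi = 6
Initialize: n_items = 0
Entering loop: while l < hi:
After iteration 1: l = 1, hi = 5, n_items = 1
After iteration 2: l = 2, hi = 4, n_items = 2
After iteration 3: l = 3, hi = 3, n_items = 3
Loop ends.

Final answer: 3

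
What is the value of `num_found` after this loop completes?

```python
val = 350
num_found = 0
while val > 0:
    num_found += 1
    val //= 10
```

Let's trace through this code step by step.

Initialize: val = 350
Initialize: num_found = 0
Entering loop: while val > 0:
After iteration 1: val = 35, num_found = 1
After iteration 2: val = 3, num_found = 2
After iteration 3: val = 0, num_found = 3
Loop ends.

Final answer: 3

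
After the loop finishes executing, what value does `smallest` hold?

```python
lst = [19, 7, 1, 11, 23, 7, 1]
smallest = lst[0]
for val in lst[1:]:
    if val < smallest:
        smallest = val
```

Let's trace through this code step by step.

Initialize: lst = [19, 7, 1, 11, 23, 7, 1]
Initialize: smallest = 19
Entering loop: for val in lst[1:]:
After iteration 1: val = 7, smallest = 7
After iteration 2: val = 1, smallest = 1
After iteration 3: val = 11, smallest = 1
After iteration 4: val = 23, smallest = 1
After iteration 5: val = 7, smallest = 1
After iteration 6: val = 1, smallest = 1
Loop ends.

Final answer: 1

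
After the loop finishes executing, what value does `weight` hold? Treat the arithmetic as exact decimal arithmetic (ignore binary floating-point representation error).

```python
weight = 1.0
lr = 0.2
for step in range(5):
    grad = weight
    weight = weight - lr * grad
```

Let's trace through this code step by step.

Initialize: weight = 1.0
Initialize: lr = 0.2
Entering loop: for step in range(5):
After iteration 1: step = 0, weight = 0.8, grad = 1.0
After iteration 2: step = 1, weight = 0.64, grad = 0.8
After iteration 3: step = 2, weight = 0.512, grad = 0.64
After iteration 4: step = 3, weight = 0.4096, grad = 0.512
After iteration 5: step = 4, weight = 0.32768, grad = 0.4096
Loop ends.

Final answer: 0.32768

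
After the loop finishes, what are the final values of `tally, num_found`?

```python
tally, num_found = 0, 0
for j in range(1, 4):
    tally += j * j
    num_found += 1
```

Let's trace through this code step by step.

Initialize: tally = 0
Initialize: num_found = 0
Entering loop: for j in range(1, 4):
After iteration 1: j = 1, tally = 1, num_found = 1
After iteration 2: j = 2, tally = 5, num_found = 2
After iteration 3: j = 3, tally = 14, num_found = 3
Loop ends.

Final answer: 14, 3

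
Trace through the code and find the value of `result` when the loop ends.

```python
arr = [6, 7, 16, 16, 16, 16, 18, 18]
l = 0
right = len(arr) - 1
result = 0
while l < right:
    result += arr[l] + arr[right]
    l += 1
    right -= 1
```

Let's trace through this code step by step.

Initialize: arr = [6, 7, 16, 16, 16, 16, 18, 18]
Initialize: l = 0
Initialize: right = 7
Initialize: result = 0
Entering loop: while l < right:
After iteration 1: l = 1, right = 6, result = 24
After iteration 2: l = 2, right = 5, result = 49
After iteration 3: l = 3, right = 4, result = 81
After iteration 4: l = 4, right = 3, result = 113
Loop ends.

Final answer: 113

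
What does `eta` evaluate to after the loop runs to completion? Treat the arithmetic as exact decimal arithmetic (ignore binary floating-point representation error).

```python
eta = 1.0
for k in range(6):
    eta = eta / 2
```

Let's trace through this code step by step.

Initialize: eta = 1.0
Entering loop: for k in range(6):
After iteration 1: k = 0, eta = 0.5
After iteration 2: k = 1, eta = 0.25
After iteration 3: k = 2, eta = 0.125
After iteration 4: k = 3, eta = 0.0625
After iteration 5: k = 4, eta = 0.03125
After iteration 6: k = 5, eta = 0.015625
Loop ends.

Final answer: 0.015625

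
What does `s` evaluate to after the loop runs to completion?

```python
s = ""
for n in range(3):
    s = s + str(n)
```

Let's trace through this code step by step.

Initialize: s = ''
Entering loop: for n in range(3):
After iteration 1: n = 0, s = '0'
After iteration 2: n = 1, s = '01'
After iteration 3: n = 2, s = '012'
Loop ends.

Final answer: '012'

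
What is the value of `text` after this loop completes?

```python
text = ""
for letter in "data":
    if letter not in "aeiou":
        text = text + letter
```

Let's trace through this code step by step.

Initialize: text = ''
Entering loop: for letter in "data":
After iteration 1: letter = 'd', text = 'd'
After iteration 2: letter = 'a', text = 'd'
After iteration 3: letter = 't', text = 'dt'
After iteration 4: letter = 'a', text = 'dt'
Loop ends.

Final answer: 'dt'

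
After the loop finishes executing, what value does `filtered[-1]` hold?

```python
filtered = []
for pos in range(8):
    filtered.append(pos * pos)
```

Let's trace through this code step by step.

Initialize: filtered = []
Entering loop: for pos in range(8):
After iteration 1: pos = 0, filtered = [0]
After iteration 2: pos = 1, filtered = [0, 1]
After iteration 3: pos = 2, filtered = [0, 1, 4]
After iteration 4: pos = 3, filtered = [0, 1, 4, 9]
After iteration 5: pos = 4, filtered = [0, 1, 4, 9, 16]
After iteration 6: pos = 5, filtered = [0, 1, 4, 9, 16, 25]
After iteration 7: pos = 6, filtered = [0, 1, 4, 9, 16, 25, 36]
After iteration 8: pos = 7, filtered = [0, 1, 4, 9, 16, 25, 36, 49]
Loop ends.
filtered[-1] = 49

Final answer: 49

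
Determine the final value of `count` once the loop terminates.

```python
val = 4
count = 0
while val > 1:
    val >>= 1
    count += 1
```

Let's trace through this code step by step.

Initialize: val = 4
Initialize: count = 0
Entering loop: while val > 1:
After iteration 1: val = 2, count = 1
After iteration 2: val = 1, count = 2
Loop ends.

Final answer: 2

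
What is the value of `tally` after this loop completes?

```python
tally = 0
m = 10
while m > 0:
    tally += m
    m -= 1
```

Let's trace through this code step by step.

Initialize: tally = 0
Initialize: m = 10
Entering loop: while m > 0:
After iteration 1: tally = 10, m = 9
After iteration 2: tally = 19, m = 8
After iteration 3: tally = 27, m = 7
After iteration 4: tally = 34, m = 6
After iteration 5: tally = 40, m = 5
After iteration 6: tally = 45, m = 4
After iteration 7: tally = 49, m = 3
After iteration 8: tally = 52, m = 2
After iteration 9: tally = 54, m = 1
After iteration 10: tally = 55, m = 0
Loop ends.

Final answer: 55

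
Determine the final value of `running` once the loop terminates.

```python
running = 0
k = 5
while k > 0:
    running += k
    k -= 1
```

Let's trace through this code step by step.

Initialize: running = 0
Initialize: k = 5
Entering loop: while k > 0:
After iteration 1: running = 5, k = 4
After iteration 2: running = 9, k = 3
After iteration 3: running = 12, k = 2
After iteration 4: running = 14, k = 1
After iteration 5: running = 15, k = 0
Loop ends.

Final answer: 15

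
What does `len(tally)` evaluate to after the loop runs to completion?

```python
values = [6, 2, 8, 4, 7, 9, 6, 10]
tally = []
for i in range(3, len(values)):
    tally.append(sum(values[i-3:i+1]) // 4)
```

Let's trace through this code step by step.

Initialize: values = [6, 2, 8, 4, 7, 9, 6, 10]
Initialize: tally = []
Entering loop: for i in range(3, len(values)):
After iteration 1: i = 3, tally = [5]
After iteration 2: i = 4, tally = [5, 5]
After iteration 3: i = 5, tally = [5, 5, 7]
After iteration 4: i = 6, tally = [5, 5, 7, 6]
After iteration 5: i = 7, tally = [5, 5, 7, 6, 8]
Loop ends.
len(tally) = 5

Final answer: 5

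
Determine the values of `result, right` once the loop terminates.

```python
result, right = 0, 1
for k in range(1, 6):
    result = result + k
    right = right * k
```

Let's trace through this code step by step.

Initialize: result = 0
Initialize: right = 1
Entering loop: for k in range(1, 6):
After iteration 1: k = 1, result = 1, right = 1
After iteration 2: k = 2, result = 3, right = 2
After iteration 3: k = 3, result = 6, right = 6
After iteration 4: k = 4, result = 10, right = 24
After iteration 5: k = 5, result = 15, right = 120
Loop ends.

Final answer: 15, 120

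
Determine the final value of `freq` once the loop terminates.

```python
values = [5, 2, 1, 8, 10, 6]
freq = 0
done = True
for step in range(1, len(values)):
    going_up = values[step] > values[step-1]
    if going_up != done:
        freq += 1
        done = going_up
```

Let's trace through this code step by step.

Initialize: values = [5, 2, 1, 8, 10, 6]
Initialize: freq = 0
Initialize: done = True
Entering loop: for step in range(1, len(values)):
After iteration 1: step = 1, freq = 1, done = False, going_up = False
After iteration 2: step = 2, freq = 1, done = False, going_up = False
After iteration 3: step = 3, freq = 2, done = True, going_up = True
After iteration 4: step = 4, freq = 2, done = True, going_up = True
After iteration 5: step = 5, freq = 3, done = False, going_up = False
Loop ends.

Final answer: 3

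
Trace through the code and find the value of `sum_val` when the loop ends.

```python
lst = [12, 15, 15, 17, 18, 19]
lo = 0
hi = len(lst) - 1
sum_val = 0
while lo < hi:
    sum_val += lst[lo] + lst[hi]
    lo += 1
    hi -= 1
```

Let's trace through this code step by step.

Initialize: lst = [12, 15, 15, 17, 18, 19]
Initialize: lo = 0
Initialize: hi = 5
Initialize: sum_val = 0
Entering loop: while lo < hi:
After iteration 1: lo = 1, hi = 4, sum_val = 31
After iteration 2: lo = 2, hi = 3, sum_val = 64
After iteration 3: lo = 3, hi = 2, sum_val = 96
Loop ends.

Final answer: 96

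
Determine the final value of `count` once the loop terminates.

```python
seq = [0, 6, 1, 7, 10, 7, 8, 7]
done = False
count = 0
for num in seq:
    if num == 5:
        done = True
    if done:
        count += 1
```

Let's trace through this code step by step.

Initialize: seq = [0, 6, 1, 7, 10, 7, 8, 7]
Initialize: done = False
Initialize: count = 0
Entering loop: for num in seq:
After iteration 1: num = 0, count = 0
After iteration 2: num = 6, count = 0
After iteration 3: num = 1, count = 0
After iteration 4: num = 7, count = 0
After iteration 5: num = 10, count = 0
After iteration 6: num = 7, count = 0
After iteration 7: num = 8, count = 0
After iteration 8: num = 7, count = 0
Loop ends.

Final answer: 0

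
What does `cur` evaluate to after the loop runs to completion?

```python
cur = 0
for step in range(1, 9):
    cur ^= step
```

Let's trace through this code step by step.

Initialize: cur = 0
Entering loop: for step in range(1, 9):
After iteration 1: step = 1, cur = 1
After iteration 2: step = 2, cur = 3
After iteration 3: step = 3, cur = 0
After iteration 4: step = 4, cur = 4
After iteration 5: step = 5, cur = 1
After iteration 6: step = 6, cur = 7
After iteration 7: step = 7, cur = 0
After iteration 8: step = 8, cur = 8
Loop ends.

Final answer: 8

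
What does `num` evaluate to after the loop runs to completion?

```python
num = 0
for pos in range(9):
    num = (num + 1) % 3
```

Let's trace through this code step by step.

Initialize: num = 0
Entering loop: for pos in range(9):
After iteration 1: pos = 0, num = 1
After iteration 2: pos = 1, num = 2
After iteration 3: pos = 2, num = 0
After iteration 4: pos = 3, num = 1
After iteration 5: pos = 4, num = 2
After iteration 6: pos = 5, num = 0
After iteration 7: pos = 6, num = 1
After iteration 8: pos = 7, num = 2
After iteration 9: pos = 8, num = 0
Loop ends.

Final answer: 0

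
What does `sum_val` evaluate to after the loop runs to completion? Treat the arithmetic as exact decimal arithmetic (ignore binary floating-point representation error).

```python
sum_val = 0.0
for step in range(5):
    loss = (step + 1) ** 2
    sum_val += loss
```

Let's trace through this code step by step.

Initialize: sum_val = 0.0
Entering loop: for step in range(5):
After iteration 1: step = 0, sum_val = 1.0, loss = 1
After iteration 2: step = 1, sum_val = 5.0, loss = 4
After iteration 3: step = 2, sum_val = 14.0, loss = 9
After iteration 4: step = 3, sum_val = 30.0, loss = 16
After iteration 5: step = 4, sum_val = 55.0, loss = 25
Loop ends.

Final answer: 55.0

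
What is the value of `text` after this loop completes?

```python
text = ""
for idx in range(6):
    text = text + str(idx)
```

Let's trace through this code step by step.

Initialize: text = ''
Entering loop: for idx in range(6):
After iteration 1: idx = 0, text = '0'
After iteration 2: idx = 1, text = '01'
After iteration 3: idx = 2, text = '012'
After iteration 4: idx = 3, text = '0123'
After iteration 5: idx = 4, text = '01234'
After iteration 6: idx = 5, text = '012345'
Loop ends.

Final answer: '012345'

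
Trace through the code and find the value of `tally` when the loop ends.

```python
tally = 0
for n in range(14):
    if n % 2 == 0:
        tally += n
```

Let's trace through this code step by step.

Initialize: tally = 0
Entering loop: for n in range(14):
After iteration 1: n = 0, tally = 0
After iteration 2: n = 1, tally = 0
After iteration 3: n = 2, tally = 2
After iteration 4: n = 3, tally = 2
After iteration 5: n = 4, tally = 6
After iteration 6: n = 5, tally = 6
After iteration 7: n = 6, tally = 12
After iteration 8: n = 7, tally = 12
After iteration 9: n = 8, tally = 20
After iteration 10: n = 9, tally = 20
After iteration 11: n = 10, tally = 30
After iteration 12: n = 11, tally = 30
After iteration 13: n = 12, tally = 42
After iteration 14: n = 13, tally = 42
Loop ends.

Final answer: 42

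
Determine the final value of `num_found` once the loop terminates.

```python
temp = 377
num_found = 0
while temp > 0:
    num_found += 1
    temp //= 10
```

Let's trace through this code step by step.

Initialize: temp = 377
Initialize: num_found = 0
Entering loop: while temp > 0:
After iteration 1: temp = 37, num_found = 1
After iteration 2: temp = 3, num_found = 2
After iteration 3: temp = 0, num_found = 3
Loop ends.

Final answer: 3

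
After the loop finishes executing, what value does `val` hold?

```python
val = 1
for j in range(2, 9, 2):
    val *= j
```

Let's trace through this code step by step.

Initialize: val = 1
Entering loop: for j in range(2, 9, 2):
After iteration 1: j = 2, val = 2
After iteration 2: j = 4, val = 8
After iteration 3: j = 6, val = 48
After iteration 4: j = 8, val = 384
Loop ends.

Final answer: 384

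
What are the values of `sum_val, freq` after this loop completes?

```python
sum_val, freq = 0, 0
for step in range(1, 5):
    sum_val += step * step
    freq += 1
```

Let's trace through this code step by step.

Initialize: sum_val = 0
Initialize: freq = 0
Entering loop: for step in range(1, 5):
After iteration 1: step = 1, sum_val = 1, freq = 1
After iteration 2: step = 2, sum_val = 5, freq = 2
After iteration 3: step = 3, sum_val = 14, freq = 3
After iteration 4: step = 4, sum_val = 30, freq = 4
Loop ends.

Final answer: 30, 4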